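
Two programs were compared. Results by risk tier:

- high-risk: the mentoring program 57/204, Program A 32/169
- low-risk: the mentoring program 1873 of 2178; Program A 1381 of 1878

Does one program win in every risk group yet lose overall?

No

High-risk: the mentoring program 57/204 = 27.9%, Program A 32/169 = 18.9% → the mentoring program
Low-risk: the mentoring program 1873/2178 = 86.0%, Program A 1381/1878 = 73.5% → the mentoring program
Overall: the mentoring program 1930/2382 = 81.0%, Program A 1413/2047 = 69.0% → the mentoring program
The mentoring program wins overall and in every risk group — no reversal.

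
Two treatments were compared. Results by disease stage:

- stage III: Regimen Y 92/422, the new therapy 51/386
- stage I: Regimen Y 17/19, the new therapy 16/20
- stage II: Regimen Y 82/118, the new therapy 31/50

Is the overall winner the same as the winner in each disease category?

Stage III: Regimen Y 92/422 = 21.8%, the new therapy 51/386 = 13.2% → Regimen Y
Stage I: Regimen Y 17/19 = 89.5%, the new therapy 16/20 = 80.0% → Regimen Y
Stage II: Regimen Y 82/118 = 69.5%, the new therapy 31/50 = 62.0% → Regimen Y
Overall: Regimen Y 191/559 = 34.2%, the new therapy 98/456 = 21.5% → Regimen Y
Regimen Y wins overall and in every disease group — no reversal.

Yes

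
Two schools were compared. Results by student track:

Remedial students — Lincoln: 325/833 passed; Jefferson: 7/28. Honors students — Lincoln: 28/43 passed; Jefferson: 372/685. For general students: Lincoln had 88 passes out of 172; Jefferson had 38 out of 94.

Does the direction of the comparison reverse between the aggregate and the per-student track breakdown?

Yes

Remedial: Lincoln 325/833 = 39.0%, Jefferson 7/28 = 25.0% → Lincoln
Honors: Lincoln 28/43 = 65.1%, Jefferson 372/685 = 54.3% → Lincoln
General: Lincoln 88/172 = 51.2%, Jefferson 38/94 = 40.4% → Lincoln
Overall: Lincoln 441/1048 = 42.1%, Jefferson 417/807 = 51.7% → Jefferson
Lincoln wins each student group but Jefferson wins overall — the comparison reverses. Lincoln's students skew toward remedial, which has a lower base rate.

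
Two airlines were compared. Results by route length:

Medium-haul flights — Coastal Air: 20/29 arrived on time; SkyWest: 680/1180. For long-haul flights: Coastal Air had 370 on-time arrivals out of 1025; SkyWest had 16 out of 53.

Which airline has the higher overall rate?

Medium-haul: Coastal Air 20/29 = 69.0%, SkyWest 680/1180 = 57.6% → Coastal Air
Long-haul: Coastal Air 370/1025 = 36.1%, SkyWest 16/53 = 30.2% → Coastal Air
Overall: Coastal Air 390/1054 = 37.0%, SkyWest 696/1233 = 56.4% → SkyWest
(Coastal Air wins every route group but SkyWest wins overall — Coastal Air's flights skew toward the low-rate long-haul group.)

SkyWest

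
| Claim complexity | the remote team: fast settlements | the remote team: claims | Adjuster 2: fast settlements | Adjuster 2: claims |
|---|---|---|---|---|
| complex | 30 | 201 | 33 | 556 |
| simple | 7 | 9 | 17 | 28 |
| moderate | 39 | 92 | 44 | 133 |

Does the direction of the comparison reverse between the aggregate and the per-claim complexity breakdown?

Complex: the remote team 30/201 = 14.9%, Adjuster 2 33/556 = 5.9% → the remote team
Simple: the remote team 7/9 = 77.8%, Adjuster 2 17/28 = 60.7% → the remote team
Moderate: the remote team 39/92 = 42.4%, Adjuster 2 44/133 = 33.1% → the remote team
Overall: the remote team 76/302 = 25.2%, Adjuster 2 94/717 = 13.1% → the remote team
The remote team wins overall and in every claim group — no reversal.

No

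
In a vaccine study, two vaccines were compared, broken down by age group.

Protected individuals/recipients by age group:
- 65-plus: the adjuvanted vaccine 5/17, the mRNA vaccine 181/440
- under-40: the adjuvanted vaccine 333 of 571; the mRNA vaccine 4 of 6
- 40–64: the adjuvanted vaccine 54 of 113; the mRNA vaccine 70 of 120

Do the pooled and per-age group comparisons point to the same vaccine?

65-plus: the adjuvanted vaccine 5/17 = 29.4%, the mRNA vaccine 181/440 = 41.1% → the mRNA vaccine
Under-40: the adjuvanted vaccine 333/571 = 58.3%, the mRNA vaccine 4/6 = 66.7% → the mRNA vaccine
40–64: the adjuvanted vaccine 54/113 = 47.8%, the mRNA vaccine 70/120 = 58.3% → the mRNA vaccine
Overall: the adjuvanted vaccine 392/701 = 55.9%, the mRNA vaccine 255/566 = 45.1% → the adjuvanted vaccine
The mRNA vaccine wins each age group but the adjuvanted vaccine wins overall — the comparison reverses. The mRNA vaccine's recipients skew toward 65-plus, which has a lower base rate.

No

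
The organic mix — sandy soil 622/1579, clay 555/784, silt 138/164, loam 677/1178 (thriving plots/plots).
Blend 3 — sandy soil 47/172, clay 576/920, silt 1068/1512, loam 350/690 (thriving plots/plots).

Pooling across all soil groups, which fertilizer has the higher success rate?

Sandy soil: the organic mix 622/1579 = 39.4%, Blend 3 47/172 = 27.3% → the organic mix
Clay: the organic mix 555/784 = 70.8%, Blend 3 576/920 = 62.6% → the organic mix
Silt: the organic mix 138/164 = 84.1%, Blend 3 1068/1512 = 70.6% → the organic mix
Loam: the organic mix 677/1178 = 57.5%, Blend 3 350/690 = 50.7% → the organic mix
Overall: the organic mix 1992/3705 = 53.8%, Blend 3 2041/3294 = 62.0% → Blend 3
(The organic mix wins every soil group but Blend 3 wins overall — the organic mix's plots skew toward the low-rate sandy soil group.)

Blend 3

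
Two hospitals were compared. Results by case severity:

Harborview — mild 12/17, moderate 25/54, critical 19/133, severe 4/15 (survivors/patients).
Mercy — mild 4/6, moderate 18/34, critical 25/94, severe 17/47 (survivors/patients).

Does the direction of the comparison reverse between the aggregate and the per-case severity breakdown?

No

Mild: Harborview 12/17 = 70.6%, Mercy 4/6 = 66.7% → Harborview
Moderate: Harborview 25/54 = 46.3%, Mercy 18/34 = 52.9% → Mercy
Critical: Harborview 19/133 = 14.3%, Mercy 25/94 = 26.6% → Mercy
Severe: Harborview 4/15 = 26.7%, Mercy 17/47 = 36.2% → Mercy
Overall: Harborview 60/219 = 27.4%, Mercy 64/181 = 35.4% → Mercy
Neither sweeps: Harborview wins 1 of 4 groups, Mercy wins 3. Mercy wins overall but not every group — no Simpson reversal.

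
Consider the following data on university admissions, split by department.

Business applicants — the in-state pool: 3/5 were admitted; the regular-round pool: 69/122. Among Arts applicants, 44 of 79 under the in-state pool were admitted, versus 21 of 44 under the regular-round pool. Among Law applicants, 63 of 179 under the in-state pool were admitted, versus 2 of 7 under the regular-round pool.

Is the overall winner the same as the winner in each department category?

Business: the in-state pool 3/5 = 60.0%, the regular-round pool 69/122 = 56.6% → the in-state pool
Arts: the in-state pool 44/79 = 55.7%, the regular-round pool 21/44 = 47.7% → the in-state pool
Law: the in-state pool 63/179 = 35.2%, the regular-round pool 2/7 = 28.6% → the in-state pool
Overall: the in-state pool 110/263 = 41.8%, the regular-round pool 92/173 = 53.2% → the regular-round pool
The in-state pool wins each department group but the regular-round pool wins overall — the comparison reverses. The in-state pool's applicants skew toward Law, which has a lower base rate.

No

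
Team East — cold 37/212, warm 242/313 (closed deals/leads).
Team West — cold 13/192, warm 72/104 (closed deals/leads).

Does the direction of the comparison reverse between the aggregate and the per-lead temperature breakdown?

Cold: Team East 37/212 = 17.5%, Team West 13/192 = 6.8% → Team East
Warm: Team East 242/313 = 77.3%, Team West 72/104 = 69.2% → Team East
Overall: Team East 279/525 = 53.1%, Team West 85/296 = 28.7% → Team East
Team East wins overall and in every lead group — no reversal.

No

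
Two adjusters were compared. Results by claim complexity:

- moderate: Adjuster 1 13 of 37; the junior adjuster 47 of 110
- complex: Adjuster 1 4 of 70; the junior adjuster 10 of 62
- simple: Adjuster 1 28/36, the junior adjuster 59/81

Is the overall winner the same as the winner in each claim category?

No

Moderate: Adjuster 1 13/37 = 35.1%, the junior adjuster 47/110 = 42.7% → the junior adjuster
Complex: Adjuster 1 4/70 = 5.7%, the junior adjuster 10/62 = 16.1% → the junior adjuster
Simple: Adjuster 1 28/36 = 77.8%, the junior adjuster 59/81 = 72.8% → Adjuster 1
Overall: Adjuster 1 45/143 = 31.5%, the junior adjuster 116/253 = 45.8% → the junior adjuster
Neither sweeps: Adjuster 1 wins 1 of 3 groups, the junior adjuster wins 2. The junior adjuster wins overall but not every group — no Simpson reversal.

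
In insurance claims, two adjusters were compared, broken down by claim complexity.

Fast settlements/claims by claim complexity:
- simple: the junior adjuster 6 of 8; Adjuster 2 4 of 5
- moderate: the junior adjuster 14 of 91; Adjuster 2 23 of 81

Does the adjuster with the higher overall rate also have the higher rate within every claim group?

Simple: the junior adjuster 6/8 = 75.0%, Adjuster 2 4/5 = 80.0% → Adjuster 2
Moderate: the junior adjuster 14/91 = 15.4%, Adjuster 2 23/81 = 28.4% → Adjuster 2
Overall: the junior adjuster 20/99 = 20.2%, Adjuster 2 27/86 = 31.4% → Adjuster 2
Adjuster 2 wins overall and in every claim group — no reversal.

Yes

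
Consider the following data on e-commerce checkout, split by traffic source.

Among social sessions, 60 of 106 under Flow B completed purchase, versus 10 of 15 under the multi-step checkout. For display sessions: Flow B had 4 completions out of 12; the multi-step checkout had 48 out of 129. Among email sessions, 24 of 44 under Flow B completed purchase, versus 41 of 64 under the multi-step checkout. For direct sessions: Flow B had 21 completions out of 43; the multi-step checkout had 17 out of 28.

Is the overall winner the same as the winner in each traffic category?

No

Social: Flow B 60/106 = 56.6%, the multi-step checkout 10/15 = 66.7% → the multi-step checkout
Display: Flow B 4/12 = 33.3%, the multi-step checkout 48/129 = 37.2% → the multi-step checkout
Email: Flow B 24/44 = 54.5%, the multi-step checkout 41/64 = 64.1% → the multi-step checkout
Direct: Flow B 21/43 = 48.8%, the multi-step checkout 17/28 = 60.7% → the multi-step checkout
Overall: Flow B 109/205 = 53.2%, the multi-step checkout 116/236 = 49.2% → Flow B
The multi-step checkout wins each traffic group but Flow B wins overall — the comparison reverses. The multi-step checkout's sessions skew toward display, which has a lower base rate.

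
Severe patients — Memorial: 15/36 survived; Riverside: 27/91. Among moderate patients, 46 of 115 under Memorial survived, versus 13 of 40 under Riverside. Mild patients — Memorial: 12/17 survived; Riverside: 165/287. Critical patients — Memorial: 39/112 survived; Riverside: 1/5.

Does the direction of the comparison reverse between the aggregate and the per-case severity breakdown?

Yes

Severe: Memorial 15/36 = 41.7%, Riverside 27/91 = 29.7% → Memorial
Moderate: Memorial 46/115 = 40.0%, Riverside 13/40 = 32.5% → Memorial
Mild: Memorial 12/17 = 70.6%, Riverside 165/287 = 57.5% → Memorial
Critical: Memorial 39/112 = 34.8%, Riverside 1/5 = 20.0% → Memorial
Overall: Memorial 112/280 = 40.0%, Riverside 206/423 = 48.7% → Riverside
Memorial wins each case group but Riverside wins overall — the comparison reverses. Memorial's patients skew toward critical, which has a lower base rate.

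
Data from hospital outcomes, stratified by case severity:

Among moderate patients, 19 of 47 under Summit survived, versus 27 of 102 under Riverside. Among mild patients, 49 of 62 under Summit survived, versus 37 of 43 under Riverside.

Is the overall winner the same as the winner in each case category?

Moderate: Summit 19/47 = 40.4%, Riverside 27/102 = 26.5% → Summit
Mild: Summit 49/62 = 79.0%, Riverside 37/43 = 86.0% → Riverside
Overall: Summit 68/109 = 62.4%, Riverside 64/145 = 44.1% → Summit
Neither sweeps: Summit wins 1 of 2 groups, Riverside wins 1. Summit wins overall but not every group — no Simpson reversal.

No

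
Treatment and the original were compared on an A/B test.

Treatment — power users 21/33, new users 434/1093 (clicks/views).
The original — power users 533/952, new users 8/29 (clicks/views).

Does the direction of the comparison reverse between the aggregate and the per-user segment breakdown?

Power users: Treatment 21/33 = 63.6%, the original 533/952 = 56.0% → Treatment
New users: Treatment 434/1093 = 39.7%, the original 8/29 = 27.6% → Treatment
Overall: Treatment 455/1126 = 40.4%, the original 541/981 = 55.1% → the original
Treatment wins each user group but the original wins overall — the comparison reverses. Treatment's views skew toward new users, which has a lower base rate.

Yes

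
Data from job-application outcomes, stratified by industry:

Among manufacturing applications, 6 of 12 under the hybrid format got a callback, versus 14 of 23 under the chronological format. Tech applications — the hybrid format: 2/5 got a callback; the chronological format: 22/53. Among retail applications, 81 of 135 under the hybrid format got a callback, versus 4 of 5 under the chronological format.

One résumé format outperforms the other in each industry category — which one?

Manufacturing: the hybrid format 6/12 = 50.0%, the chronological format 14/23 = 60.9% → the chronological format
Tech: the hybrid format 2/5 = 40.0%, the chronological format 22/53 = 41.5% → the chronological format
Retail: the hybrid format 81/135 = 60.0%, the chronological format 4/5 = 80.0% → the chronological format
The chronological format has the higher rate in all 3 groups.

the chronological format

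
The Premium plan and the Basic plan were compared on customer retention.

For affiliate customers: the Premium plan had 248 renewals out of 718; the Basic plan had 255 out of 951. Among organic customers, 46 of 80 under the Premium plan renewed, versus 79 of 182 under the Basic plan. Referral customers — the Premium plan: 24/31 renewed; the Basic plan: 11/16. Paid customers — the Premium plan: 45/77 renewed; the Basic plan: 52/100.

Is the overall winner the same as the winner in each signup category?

Yes

Affiliate: the Premium plan 248/718 = 34.5%, the Basic plan 255/951 = 26.8% → the Premium plan
Organic: the Premium plan 46/80 = 57.5%, the Basic plan 79/182 = 43.4% → the Premium plan
Referral: the Premium plan 24/31 = 77.4%, the Basic plan 11/16 = 68.8% → the Premium plan
Paid: the Premium plan 45/77 = 58.4%, the Basic plan 52/100 = 52.0% → the Premium plan
Overall: the Premium plan 363/906 = 40.1%, the Basic plan 397/1249 = 31.8% → the Premium plan
The Premium plan wins overall and in every signup group — no reversal.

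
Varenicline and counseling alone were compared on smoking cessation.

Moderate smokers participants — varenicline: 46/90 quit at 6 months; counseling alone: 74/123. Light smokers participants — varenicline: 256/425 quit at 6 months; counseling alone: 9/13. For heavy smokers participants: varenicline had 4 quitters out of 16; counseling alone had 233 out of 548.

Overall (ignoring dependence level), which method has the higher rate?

Moderate smokers: varenicline 46/90 = 51.1%, counseling alone 74/123 = 60.2% → counseling alone
Light smokers: varenicline 256/425 = 60.2%, counseling alone 9/13 = 69.2% → counseling alone
Heavy smokers: varenicline 4/16 = 25.0%, counseling alone 233/548 = 42.5% → counseling alone
Overall: varenicline 306/531 = 57.6%, counseling alone 316/684 = 46.2% → varenicline
(Counseling alone wins every dependence group but varenicline wins overall — counseling alone's participants skew toward the low-rate heavy smokers group.)

varenicline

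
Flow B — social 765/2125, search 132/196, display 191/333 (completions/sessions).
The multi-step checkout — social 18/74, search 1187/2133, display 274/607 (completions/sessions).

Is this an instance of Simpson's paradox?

Yes

Social: Flow B 765/2125 = 36.0%, the multi-step checkout 18/74 = 24.3% → Flow B
Search: Flow B 132/196 = 67.3%, the multi-step checkout 1187/2133 = 55.6% → Flow B
Display: Flow B 191/333 = 57.4%, the multi-step checkout 274/607 = 45.1% → Flow B
Overall: Flow B 1088/2654 = 41.0%, the multi-step checkout 1479/2814 = 52.6% → the multi-step checkout
Flow B wins each traffic group but the multi-step checkout wins overall — the comparison reverses. Flow B's sessions skew toward social, which has a lower base rate.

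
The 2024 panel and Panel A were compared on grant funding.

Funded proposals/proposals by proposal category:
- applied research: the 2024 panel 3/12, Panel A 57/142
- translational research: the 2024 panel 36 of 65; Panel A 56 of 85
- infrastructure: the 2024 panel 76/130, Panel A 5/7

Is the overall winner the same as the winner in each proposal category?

No

Applied research: the 2024 panel 3/12 = 25.0%, Panel A 57/142 = 40.1% → Panel A
Translational research: the 2024 panel 36/65 = 55.4%, Panel A 56/85 = 65.9% → Panel A
Infrastructure: the 2024 panel 76/130 = 58.5%, Panel A 5/7 = 71.4% → Panel A
Overall: the 2024 panel 115/207 = 55.6%, Panel A 118/234 = 50.4% → the 2024 panel
Panel A wins each proposal group but the 2024 panel wins overall — the comparison reverses. Panel A's proposals skew toward applied research, which has a lower base rate.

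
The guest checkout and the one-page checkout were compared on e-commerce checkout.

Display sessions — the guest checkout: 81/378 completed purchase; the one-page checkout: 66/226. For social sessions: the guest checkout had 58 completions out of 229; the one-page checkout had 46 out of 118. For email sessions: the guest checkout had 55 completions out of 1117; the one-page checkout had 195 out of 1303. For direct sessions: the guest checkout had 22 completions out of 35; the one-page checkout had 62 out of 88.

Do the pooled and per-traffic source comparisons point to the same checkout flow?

Display: the guest checkout 81/378 = 21.4%, the one-page checkout 66/226 = 29.2% → the one-page checkout
Social: the guest checkout 58/229 = 25.3%, the one-page checkout 46/118 = 39.0% → the one-page checkout
Email: the guest checkout 55/1117 = 4.9%, the one-page checkout 195/1303 = 15.0% → the one-page checkout
Direct: the guest checkout 22/35 = 62.9%, the one-page checkout 62/88 = 70.5% → the one-page checkout
Overall: the guest checkout 216/1759 = 12.3%, the one-page checkout 369/1735 = 21.3% → the one-page checkout
The one-page checkout wins overall and in every traffic group — no reversal.

Yes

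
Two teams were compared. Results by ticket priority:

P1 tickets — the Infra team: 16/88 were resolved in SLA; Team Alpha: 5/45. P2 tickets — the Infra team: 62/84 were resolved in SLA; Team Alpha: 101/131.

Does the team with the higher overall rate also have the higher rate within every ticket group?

No

P1: the Infra team 16/88 = 18.2%, Team Alpha 5/45 = 11.1% → the Infra team
P2: the Infra team 62/84 = 73.8%, Team Alpha 101/131 = 77.1% → Team Alpha
Overall: the Infra team 78/172 = 45.3%, Team Alpha 106/176 = 60.2% → Team Alpha
Neither sweeps: the Infra team wins 1 of 2 groups, Team Alpha wins 1. Team Alpha wins overall but not every group — no Simpson reversal.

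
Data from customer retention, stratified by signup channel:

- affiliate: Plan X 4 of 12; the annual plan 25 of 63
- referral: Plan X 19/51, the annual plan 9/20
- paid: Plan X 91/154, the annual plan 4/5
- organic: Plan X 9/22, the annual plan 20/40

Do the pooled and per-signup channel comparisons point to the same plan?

No

Affiliate: Plan X 4/12 = 33.3%, the annual plan 25/63 = 39.7% → the annual plan
Referral: Plan X 19/51 = 37.3%, the annual plan 9/20 = 45.0% → the annual plan
Paid: Plan X 91/154 = 59.1%, the annual plan 4/5 = 80.0% → the annual plan
Organic: Plan X 9/22 = 40.9%, the annual plan 20/40 = 50.0% → the annual plan
Overall: Plan X 123/239 = 51.5%, the annual plan 58/128 = 45.3% → Plan X
The annual plan wins each signup group but Plan X wins overall — the comparison reverses. The annual plan's customers skew toward affiliate, which has a lower base rate.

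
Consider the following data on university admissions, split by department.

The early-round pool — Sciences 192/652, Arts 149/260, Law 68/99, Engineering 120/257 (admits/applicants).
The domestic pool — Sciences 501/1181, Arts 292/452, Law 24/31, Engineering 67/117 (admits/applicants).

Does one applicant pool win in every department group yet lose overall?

No

Sciences: the early-round pool 192/652 = 29.4%, the domestic pool 501/1181 = 42.4% → the domestic pool
Arts: the early-round pool 149/260 = 57.3%, the domestic pool 292/452 = 64.6% → the domestic pool
Law: the early-round pool 68/99 = 68.7%, the domestic pool 24/31 = 77.4% → the domestic pool
Engineering: the early-round pool 120/257 = 46.7%, the domestic pool 67/117 = 57.3% → the domestic pool
Overall: the early-round pool 529/1268 = 41.7%, the domestic pool 884/1781 = 49.6% → the domestic pool
The domestic pool wins overall and in every department group — no reversal.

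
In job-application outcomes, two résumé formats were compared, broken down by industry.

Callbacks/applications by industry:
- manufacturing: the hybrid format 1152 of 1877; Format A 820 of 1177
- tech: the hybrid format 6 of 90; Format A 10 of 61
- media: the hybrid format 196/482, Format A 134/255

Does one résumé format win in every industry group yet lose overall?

Manufacturing: the hybrid format 1152/1877 = 61.4%, Format A 820/1177 = 69.7% → Format A
Tech: the hybrid format 6/90 = 6.7%, Format A 10/61 = 16.4% → Format A
Media: the hybrid format 196/482 = 40.7%, Format A 134/255 = 52.5% → Format A
Overall: the hybrid format 1354/2449 = 55.3%, Format A 964/1493 = 64.6% → Format A
Format A wins overall and in every industry group — no reversal.

No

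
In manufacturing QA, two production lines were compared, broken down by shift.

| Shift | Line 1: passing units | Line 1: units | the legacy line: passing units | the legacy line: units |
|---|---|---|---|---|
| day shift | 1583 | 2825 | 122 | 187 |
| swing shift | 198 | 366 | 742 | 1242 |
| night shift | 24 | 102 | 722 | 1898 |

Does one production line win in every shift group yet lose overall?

Day shift: Line 1 1583/2825 = 56.0%, the legacy line 122/187 = 65.2% → the legacy line
Swing shift: Line 1 198/366 = 54.1%, the legacy line 742/1242 = 59.7% → the legacy line
Night shift: Line 1 24/102 = 23.5%, the legacy line 722/1898 = 38.0% → the legacy line
Overall: Line 1 1805/3293 = 54.8%, the legacy line 1586/3327 = 47.7% → Line 1
The legacy line wins each shift group but Line 1 wins overall — the comparison reverses. The legacy line's units skew toward night shift, which has a lower base rate.

Yes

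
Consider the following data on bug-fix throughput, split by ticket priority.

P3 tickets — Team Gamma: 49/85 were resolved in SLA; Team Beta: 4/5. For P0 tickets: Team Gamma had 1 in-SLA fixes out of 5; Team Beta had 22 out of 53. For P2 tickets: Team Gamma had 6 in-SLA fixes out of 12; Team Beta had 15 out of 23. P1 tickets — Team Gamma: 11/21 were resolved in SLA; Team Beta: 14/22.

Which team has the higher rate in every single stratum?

P3: Team Gamma 49/85 = 57.6%, Team Beta 4/5 = 80.0% → Team Beta
P0: Team Gamma 1/5 = 20.0%, Team Beta 22/53 = 41.5% → Team Beta
P2: Team Gamma 6/12 = 50.0%, Team Beta 15/23 = 65.2% → Team Beta
P1: Team Gamma 11/21 = 52.4%, Team Beta 14/22 = 63.6% → Team Beta
Team Beta has the higher rate in all 4 groups.

Team Beta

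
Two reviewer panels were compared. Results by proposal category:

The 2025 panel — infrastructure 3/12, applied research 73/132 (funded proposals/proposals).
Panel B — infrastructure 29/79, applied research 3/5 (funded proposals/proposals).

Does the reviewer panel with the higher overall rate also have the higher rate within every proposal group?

No

Infrastructure: the 2025 panel 3/12 = 25.0%, Panel B 29/79 = 36.7% → Panel B
Applied research: the 2025 panel 73/132 = 55.3%, Panel B 3/5 = 60.0% → Panel B
Overall: the 2025 panel 76/144 = 52.8%, Panel B 32/84 = 38.1% → the 2025 panel
Panel B wins each proposal group but the 2025 panel wins overall — the comparison reverses. Panel B's proposals skew toward infrastructure, which has a lower base rate.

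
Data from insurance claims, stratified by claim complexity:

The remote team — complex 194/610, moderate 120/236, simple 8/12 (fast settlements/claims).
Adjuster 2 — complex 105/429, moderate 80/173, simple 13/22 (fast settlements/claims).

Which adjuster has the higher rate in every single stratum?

the remote team

Complex: the remote team 194/610 = 31.8%, Adjuster 2 105/429 = 24.5% → the remote team
Moderate: the remote team 120/236 = 50.8%, Adjuster 2 80/173 = 46.2% → the remote team
Simple: the remote team 8/12 = 66.7%, Adjuster 2 13/22 = 59.1% → the remote team
The remote team has the higher rate in all 3 groups.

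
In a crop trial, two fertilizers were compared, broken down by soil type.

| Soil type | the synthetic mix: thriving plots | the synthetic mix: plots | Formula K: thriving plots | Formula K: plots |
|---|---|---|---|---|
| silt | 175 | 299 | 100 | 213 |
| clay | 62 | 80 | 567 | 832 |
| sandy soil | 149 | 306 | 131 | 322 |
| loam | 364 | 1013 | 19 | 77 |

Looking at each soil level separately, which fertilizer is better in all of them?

the synthetic mix

Silt: the synthetic mix 175/299 = 58.5%, Formula K 100/213 = 46.9% → the synthetic mix
Clay: the synthetic mix 62/80 = 77.5%, Formula K 567/832 = 68.1% → the synthetic mix
Sandy soil: the synthetic mix 149/306 = 48.7%, Formula K 131/322 = 40.7% → the synthetic mix
Loam: the synthetic mix 364/1013 = 35.9%, Formula K 19/77 = 24.7% → the synthetic mix
The synthetic mix has the higher rate in all 4 groups.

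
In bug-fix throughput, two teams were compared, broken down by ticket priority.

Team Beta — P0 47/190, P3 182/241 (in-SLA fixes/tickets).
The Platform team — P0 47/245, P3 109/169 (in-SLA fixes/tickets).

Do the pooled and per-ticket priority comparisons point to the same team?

P0: Team Beta 47/190 = 24.7%, the Platform team 47/245 = 19.2% → Team Beta
P3: Team Beta 182/241 = 75.5%, the Platform team 109/169 = 64.5% → Team Beta
Overall: Team Beta 229/431 = 53.1%, the Platform team 156/414 = 37.7% → Team Beta
Team Beta wins overall and in every ticket group — no reversal.

Yes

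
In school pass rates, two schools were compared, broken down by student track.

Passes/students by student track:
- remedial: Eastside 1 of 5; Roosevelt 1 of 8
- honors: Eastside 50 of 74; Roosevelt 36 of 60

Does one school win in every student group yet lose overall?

Remedial: Eastside 1/5 = 20.0%, Roosevelt 1/8 = 12.5% → Eastside
Honors: Eastside 50/74 = 67.6%, Roosevelt 36/60 = 60.0% → Eastside
Overall: Eastside 51/79 = 64.6%, Roosevelt 37/68 = 54.4% → Eastside
Eastside wins overall and in every student group — no reversal.

No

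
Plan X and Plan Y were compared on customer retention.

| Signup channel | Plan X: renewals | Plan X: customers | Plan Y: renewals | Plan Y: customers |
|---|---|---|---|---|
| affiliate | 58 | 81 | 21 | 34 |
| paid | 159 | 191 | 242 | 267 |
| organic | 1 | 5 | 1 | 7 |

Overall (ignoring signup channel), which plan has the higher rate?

Affiliate: Plan X 58/81 = 71.6%, Plan Y 21/34 = 61.8% → Plan X
Paid: Plan X 159/191 = 83.2%, Plan Y 242/267 = 90.6% → Plan Y
Organic: Plan X 1/5 = 20.0%, Plan Y 1/7 = 14.3% → Plan X
Overall: Plan X 218/277 = 78.7%, Plan Y 264/308 = 85.7% → Plan Y
(Neither sweeps every signup group, but Plan Y has the higher pooled rate.)

Plan Y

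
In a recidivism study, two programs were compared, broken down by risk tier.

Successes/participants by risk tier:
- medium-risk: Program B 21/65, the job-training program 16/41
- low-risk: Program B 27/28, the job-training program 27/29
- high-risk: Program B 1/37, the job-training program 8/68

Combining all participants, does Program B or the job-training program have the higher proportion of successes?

Medium-risk: Program B 21/65 = 32.3%, the job-training program 16/41 = 39.0% → the job-training program
Low-risk: Program B 27/28 = 96.4%, the job-training program 27/29 = 93.1% → Program B
High-risk: Program B 1/37 = 2.7%, the job-training program 8/68 = 11.8% → the job-training program
Overall: Program B 49/130 = 37.7%, the job-training program 51/138 = 37.0% → Program B
(Neither sweeps every risk group, but Program B has the higher pooled rate.)

Program B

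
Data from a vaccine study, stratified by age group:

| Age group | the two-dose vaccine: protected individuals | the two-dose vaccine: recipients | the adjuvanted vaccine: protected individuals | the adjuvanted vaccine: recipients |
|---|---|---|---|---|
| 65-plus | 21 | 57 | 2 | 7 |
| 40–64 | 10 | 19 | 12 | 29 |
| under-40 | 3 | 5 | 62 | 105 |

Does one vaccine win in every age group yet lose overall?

65-plus: the two-dose vaccine 21/57 = 36.8%, the adjuvanted vaccine 2/7 = 28.6% → the two-dose vaccine
40–64: the two-dose vaccine 10/19 = 52.6%, the adjuvanted vaccine 12/29 = 41.4% → the two-dose vaccine
Under-40: the two-dose vaccine 3/5 = 60.0%, the adjuvanted vaccine 62/105 = 59.0% → the two-dose vaccine
Overall: the two-dose vaccine 34/81 = 42.0%, the adjuvanted vaccine 76/141 = 53.9% → the adjuvanted vaccine
The two-dose vaccine wins each age group but the adjuvanted vaccine wins overall — the comparison reverses. The two-dose vaccine's recipients skew toward 65-plus, which has a lower base rate.

Yes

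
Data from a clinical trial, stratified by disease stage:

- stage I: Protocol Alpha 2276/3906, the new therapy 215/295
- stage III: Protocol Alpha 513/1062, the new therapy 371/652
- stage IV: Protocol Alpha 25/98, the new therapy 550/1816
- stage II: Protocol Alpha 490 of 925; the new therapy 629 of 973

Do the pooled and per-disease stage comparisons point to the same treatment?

Stage I: Protocol Alpha 2276/3906 = 58.3%, the new therapy 215/295 = 72.9% → the new therapy
Stage III: Protocol Alpha 513/1062 = 48.3%, the new therapy 371/652 = 56.9% → the new therapy
Stage IV: Protocol Alpha 25/98 = 25.5%, the new therapy 550/1816 = 30.3% → the new therapy
Stage II: Protocol Alpha 490/925 = 53.0%, the new therapy 629/973 = 64.6% → the new therapy
Overall: Protocol Alpha 3304/5991 = 55.1%, the new therapy 1765/3736 = 47.2% → Protocol Alpha
The new therapy wins each disease group but Protocol Alpha wins overall — the comparison reverses. The new therapy's patients skew toward stage IV, which has a lower base rate.

No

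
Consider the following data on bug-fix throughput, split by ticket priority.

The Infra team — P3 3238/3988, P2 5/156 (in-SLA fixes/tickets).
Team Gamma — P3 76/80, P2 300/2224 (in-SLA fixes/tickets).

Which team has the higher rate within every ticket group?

Team Gamma

P3: the Infra team 3238/3988 = 81.2%, Team Gamma 76/80 = 95.0% → Team Gamma
P2: the Infra team 5/156 = 3.2%, Team Gamma 300/2224 = 13.5% → Team Gamma
Team Gamma has the higher rate in both groups.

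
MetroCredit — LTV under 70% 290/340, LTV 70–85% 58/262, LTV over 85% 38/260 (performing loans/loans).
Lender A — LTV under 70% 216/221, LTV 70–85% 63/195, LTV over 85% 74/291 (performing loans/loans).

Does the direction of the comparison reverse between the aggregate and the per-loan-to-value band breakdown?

No

LTV under 70%: MetroCredit 290/340 = 85.3%, Lender A 216/221 = 97.7% → Lender A
LTV 70–85%: MetroCredit 58/262 = 22.1%, Lender A 63/195 = 32.3% → Lender A
LTV over 85%: MetroCredit 38/260 = 14.6%, Lender A 74/291 = 25.4% → Lender A
Overall: MetroCredit 386/862 = 44.8%, Lender A 353/707 = 49.9% → Lender A
Lender A wins overall and in every loan-to-value group — no reversal.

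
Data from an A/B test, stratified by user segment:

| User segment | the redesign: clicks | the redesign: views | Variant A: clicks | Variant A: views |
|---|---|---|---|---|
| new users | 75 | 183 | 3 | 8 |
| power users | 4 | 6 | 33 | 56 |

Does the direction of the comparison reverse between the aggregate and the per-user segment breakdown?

Yes

New users: the redesign 75/183 = 41.0%, Variant A 3/8 = 37.5% → the redesign
Power users: the redesign 4/6 = 66.7%, Variant A 33/56 = 58.9% → the redesign
Overall: the redesign 79/189 = 41.8%, Variant A 36/64 = 56.2% → Variant A
The redesign wins each user group but Variant A wins overall — the comparison reverses. The redesign's views skew toward new users, which has a lower base rate.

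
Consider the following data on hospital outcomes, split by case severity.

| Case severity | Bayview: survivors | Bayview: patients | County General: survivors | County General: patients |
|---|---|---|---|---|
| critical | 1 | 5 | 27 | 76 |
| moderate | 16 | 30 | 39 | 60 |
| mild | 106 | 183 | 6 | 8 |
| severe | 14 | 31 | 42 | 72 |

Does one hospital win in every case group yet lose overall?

Yes

Critical: Bayview 1/5 = 20.0%, County General 27/76 = 35.5% → County General
Moderate: Bayview 16/30 = 53.3%, County General 39/60 = 65.0% → County General
Mild: Bayview 106/183 = 57.9%, County General 6/8 = 75.0% → County General
Severe: Bayview 14/31 = 45.2%, County General 42/72 = 58.3% → County General
Overall: Bayview 137/249 = 55.0%, County General 114/216 = 52.8% → Bayview
County General wins each case group but Bayview wins overall — the comparison reverses. County General's patients skew toward critical, which has a lower base rate.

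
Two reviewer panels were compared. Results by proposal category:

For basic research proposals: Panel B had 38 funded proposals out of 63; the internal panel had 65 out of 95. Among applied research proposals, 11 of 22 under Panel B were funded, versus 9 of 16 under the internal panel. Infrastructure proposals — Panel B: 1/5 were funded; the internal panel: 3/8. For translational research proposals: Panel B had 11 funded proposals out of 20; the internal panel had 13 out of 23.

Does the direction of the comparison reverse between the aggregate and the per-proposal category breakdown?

No

Basic research: Panel B 38/63 = 60.3%, the internal panel 65/95 = 68.4% → the internal panel
Applied research: Panel B 11/22 = 50.0%, the internal panel 9/16 = 56.2% → the internal panel
Infrastructure: Panel B 1/5 = 20.0%, the internal panel 3/8 = 37.5% → the internal panel
Translational research: Panel B 11/20 = 55.0%, the internal panel 13/23 = 56.5% → the internal panel
Overall: Panel B 61/110 = 55.5%, the internal panel 90/142 = 63.4% → the internal panel
The internal panel wins overall and in every proposal group — no reversal.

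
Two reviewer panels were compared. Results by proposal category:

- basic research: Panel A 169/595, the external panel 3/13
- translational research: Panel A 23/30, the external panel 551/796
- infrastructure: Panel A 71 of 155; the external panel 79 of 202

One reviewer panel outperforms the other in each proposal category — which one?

Basic research: Panel A 169/595 = 28.4%, the external panel 3/13 = 23.1% → Panel A
Translational research: Panel A 23/30 = 76.7%, the external panel 551/796 = 69.2% → Panel A
Infrastructure: Panel A 71/155 = 45.8%, the external panel 79/202 = 39.1% → Panel A
Panel A has the higher rate in all 3 groups.

Panel A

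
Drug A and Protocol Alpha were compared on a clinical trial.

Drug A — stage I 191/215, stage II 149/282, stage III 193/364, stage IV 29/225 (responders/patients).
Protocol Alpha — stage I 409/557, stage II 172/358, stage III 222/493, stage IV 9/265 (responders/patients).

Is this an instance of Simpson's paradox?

Stage I: Drug A 191/215 = 88.8%, Protocol Alpha 409/557 = 73.4% → Drug A
Stage II: Drug A 149/282 = 52.8%, Protocol Alpha 172/358 = 48.0% → Drug A
Stage III: Drug A 193/364 = 53.0%, Protocol Alpha 222/493 = 45.0% → Drug A
Stage IV: Drug A 29/225 = 12.9%, Protocol Alpha 9/265 = 3.4% → Drug A
Overall: Drug A 562/1086 = 51.7%, Protocol Alpha 812/1673 = 48.5% → Drug A
Drug A wins overall and in every disease group — no reversal.

No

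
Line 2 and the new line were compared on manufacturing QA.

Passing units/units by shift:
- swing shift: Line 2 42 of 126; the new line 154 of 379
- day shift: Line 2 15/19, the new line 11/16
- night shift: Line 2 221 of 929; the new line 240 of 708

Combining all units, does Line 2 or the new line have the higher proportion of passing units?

the new line

Swing shift: Line 2 42/126 = 33.3%, the new line 154/379 = 40.6% → the new line
Day shift: Line 2 15/19 = 78.9%, the new line 11/16 = 68.8% → Line 2
Night shift: Line 2 221/929 = 23.8%, the new line 240/708 = 33.9% → the new line
Overall: Line 2 278/1074 = 25.9%, the new line 405/1103 = 36.7% → the new line
(Neither sweeps every shift group, but the new line has the higher pooled rate.)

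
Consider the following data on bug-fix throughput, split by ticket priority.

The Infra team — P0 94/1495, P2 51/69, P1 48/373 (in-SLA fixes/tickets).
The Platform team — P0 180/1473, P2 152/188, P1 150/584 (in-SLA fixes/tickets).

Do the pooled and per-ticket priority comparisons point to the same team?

P0: the Infra team 94/1495 = 6.3%, the Platform team 180/1473 = 12.2% → the Platform team
P2: the Infra team 51/69 = 73.9%, the Platform team 152/188 = 80.9% → the Platform team
P1: the Infra team 48/373 = 12.9%, the Platform team 150/584 = 25.7% → the Platform team
Overall: the Infra team 193/1937 = 10.0%, the Platform team 482/2245 = 21.5% → the Platform team
The Platform team wins overall and in every ticket group — no reversal.

Yes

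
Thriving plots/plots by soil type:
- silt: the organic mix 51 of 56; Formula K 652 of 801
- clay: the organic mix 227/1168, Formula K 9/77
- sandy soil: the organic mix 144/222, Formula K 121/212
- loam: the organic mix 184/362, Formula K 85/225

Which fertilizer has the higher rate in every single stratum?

Silt: the organic mix 51/56 = 91.1%, Formula K 652/801 = 81.4% → the organic mix
Clay: the organic mix 227/1168 = 19.4%, Formula K 9/77 = 11.7% → the organic mix
Sandy soil: the organic mix 144/222 = 64.9%, Formula K 121/212 = 57.1% → the organic mix
Loam: the organic mix 184/362 = 50.8%, Formula K 85/225 = 37.8% → the organic mix
The organic mix has the higher rate in all 4 groups.

the organic mix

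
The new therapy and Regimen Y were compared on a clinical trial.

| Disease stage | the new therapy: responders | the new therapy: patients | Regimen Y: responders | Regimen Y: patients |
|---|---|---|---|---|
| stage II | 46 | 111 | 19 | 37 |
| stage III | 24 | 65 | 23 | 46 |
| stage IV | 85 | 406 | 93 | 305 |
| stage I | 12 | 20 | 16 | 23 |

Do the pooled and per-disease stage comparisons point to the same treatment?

Yes

Stage II: the new therapy 46/111 = 41.4%, Regimen Y 19/37 = 51.4% → Regimen Y
Stage III: the new therapy 24/65 = 36.9%, Regimen Y 23/46 = 50.0% → Regimen Y
Stage IV: the new therapy 85/406 = 20.9%, Regimen Y 93/305 = 30.5% → Regimen Y
Stage I: the new therapy 12/20 = 60.0%, Regimen Y 16/23 = 69.6% → Regimen Y
Overall: the new therapy 167/602 = 27.7%, Regimen Y 151/411 = 36.7% → Regimen Y
Regimen Y wins overall and in every disease group — no reversal.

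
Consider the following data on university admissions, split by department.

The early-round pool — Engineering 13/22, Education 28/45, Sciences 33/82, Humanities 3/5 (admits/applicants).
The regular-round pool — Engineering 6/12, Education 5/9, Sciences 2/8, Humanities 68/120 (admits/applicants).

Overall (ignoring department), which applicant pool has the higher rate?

the regular-round pool

Engineering: the early-round pool 13/22 = 59.1%, the regular-round pool 6/12 = 50.0% → the early-round pool
Education: the early-round pool 28/45 = 62.2%, the regular-round pool 5/9 = 55.6% → the early-round pool
Sciences: the early-round pool 33/82 = 40.2%, the regular-round pool 2/8 = 25.0% → the early-round pool
Humanities: the early-round pool 3/5 = 60.0%, the regular-round pool 68/120 = 56.7% → the early-round pool
Overall: the early-round pool 77/154 = 50.0%, the regular-round pool 81/149 = 54.4% → the regular-round pool
(The early-round pool wins every department group but the regular-round pool wins overall — the early-round pool's applicants skew toward the low-rate Sciences group.)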